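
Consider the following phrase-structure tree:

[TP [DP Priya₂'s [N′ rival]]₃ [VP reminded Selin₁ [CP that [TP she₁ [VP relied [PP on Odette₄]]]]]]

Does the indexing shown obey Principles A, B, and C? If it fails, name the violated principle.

The two coindexed NPs are *Selin₁* and *she₁*.
*she₁* is a pronoun; nothing c-commands it within its binding domain (the embedded TP.), so Principle B holds trivially.
*Selin₁* is an R-expression; *she₁* does not c-command it, and no other NP shares its index, so Principle C is satisfied.
All principles are respected.

grammatical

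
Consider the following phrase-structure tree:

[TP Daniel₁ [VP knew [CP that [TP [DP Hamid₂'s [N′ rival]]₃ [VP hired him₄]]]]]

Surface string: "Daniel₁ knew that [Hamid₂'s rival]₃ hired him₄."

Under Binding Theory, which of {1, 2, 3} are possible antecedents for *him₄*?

*him* is a pronoun, so Principle B applies: it must be free in its binding domain.
Binding domain of *him₄*: the embedded TP, whose subject is [Hamid₂'s rival]₃.
*Daniel₁* c-commands the pronoun but from outside its binding domain, and is not c-commanded by it → coindexation permitted.
*Hamid₂* and the pronoun do not c-command one another → neither Principle B nor Principle C is at stake; coindexation permitted.
*[Hamid₂'s rival]₃* c-commands the pronoun within its binding domain → coindexation would violate Principle B.

{1, 2}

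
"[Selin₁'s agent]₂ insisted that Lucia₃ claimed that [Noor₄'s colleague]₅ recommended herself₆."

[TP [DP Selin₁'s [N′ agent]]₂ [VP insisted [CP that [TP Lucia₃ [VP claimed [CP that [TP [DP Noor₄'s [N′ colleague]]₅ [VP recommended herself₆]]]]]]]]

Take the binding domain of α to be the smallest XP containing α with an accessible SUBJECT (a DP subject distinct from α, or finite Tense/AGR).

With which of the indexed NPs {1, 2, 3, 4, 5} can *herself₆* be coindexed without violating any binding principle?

*herself* is an anaphor, so Principle A applies: it must be bound in its binding domain.
Binding domain of *herself₆*: the embedded TP, whose subject is [Noor₄'s colleague]₅.
*Selin₁* does not c-command the anaphor → cannot bind it.
*[Selin₁'s agent]₂* c-commands the anaphor but is outside its binding domain → cannot satisfy Principle A.
*Lucia₃* c-commands the anaphor but is outside its binding domain → cannot satisfy Principle A.
*Noor₄* does not c-command the anaphor → cannot bind it.
*[Noor₄'s colleague]₅* c-commands the anaphor within its binding domain → licit binder.

{5}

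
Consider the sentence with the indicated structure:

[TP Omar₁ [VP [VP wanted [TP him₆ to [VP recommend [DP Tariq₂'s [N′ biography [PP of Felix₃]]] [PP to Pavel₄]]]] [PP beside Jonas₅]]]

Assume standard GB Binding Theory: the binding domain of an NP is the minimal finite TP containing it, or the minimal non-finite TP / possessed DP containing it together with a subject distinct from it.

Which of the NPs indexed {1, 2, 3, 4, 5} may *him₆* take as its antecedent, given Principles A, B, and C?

*him* is a pronoun, so Principle B applies: it must be free in its binding domain.
Binding domain of *him₆*: the matrix TP, whose subject is Omar₁.
*Omar₁* c-commands the pronoun within its binding domain → coindexation would violate Principle B.
*Tariq₂*: the pronoun c-commands this R-expression → coindexation would violate Principle C on *Tariq₂*.
*Felix₃*: the pronoun c-commands this R-expression → coindexation would violate Principle C on *Felix₃*.
*Pavel₄*: the pronoun c-commands this R-expression → coindexation would violate Principle C on *Pavel₄*.
*Jonas₅* and the pronoun do not c-command one another → neither Principle B nor Principle C is at stake; coindexation permitted.

{5}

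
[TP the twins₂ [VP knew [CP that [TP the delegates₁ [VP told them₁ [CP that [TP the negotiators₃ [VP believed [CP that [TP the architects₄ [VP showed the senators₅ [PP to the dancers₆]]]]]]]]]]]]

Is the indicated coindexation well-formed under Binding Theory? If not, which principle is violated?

Principle B

The two coindexed NPs are *the delegates₁* and *them₁*.
*them₁* is a pronoun. Its binding domain is the embedded TP, whose subject is the delegates₁.
*the delegates₁* c-commands it within that domain and carries the same index.
The pronoun is locally bound → Principle B violation.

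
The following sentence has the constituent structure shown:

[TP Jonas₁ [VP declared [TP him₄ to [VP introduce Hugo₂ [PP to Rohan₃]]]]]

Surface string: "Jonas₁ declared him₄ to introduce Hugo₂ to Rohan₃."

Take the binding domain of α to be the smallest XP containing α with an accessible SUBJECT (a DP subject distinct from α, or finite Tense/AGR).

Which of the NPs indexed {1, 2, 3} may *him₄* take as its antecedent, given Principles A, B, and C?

*him* is a pronoun, so Principle B applies: it must be free in its binding domain.
Binding domain of *him₄*: the matrix TP, whose subject is Jonas₁.
*Jonas₁* c-commands the pronoun within its binding domain → coindexation would violate Principle B.
*Hugo₂*: the pronoun c-commands this R-expression → coindexation would violate Principle C on *Hugo₂*.
*Rohan₃*: the pronoun c-commands this R-expression → coindexation would violate Principle C on *Rohan₃*.

none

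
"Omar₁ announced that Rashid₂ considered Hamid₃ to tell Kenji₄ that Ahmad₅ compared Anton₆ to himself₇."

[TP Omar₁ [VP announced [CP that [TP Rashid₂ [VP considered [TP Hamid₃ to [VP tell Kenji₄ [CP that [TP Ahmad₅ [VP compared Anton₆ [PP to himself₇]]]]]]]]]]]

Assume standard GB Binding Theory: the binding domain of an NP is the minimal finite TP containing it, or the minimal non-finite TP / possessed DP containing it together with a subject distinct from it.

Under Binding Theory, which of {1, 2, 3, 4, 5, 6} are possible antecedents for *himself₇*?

{5, 6}

*himself* is an anaphor, so Principle A applies: it must be bound in its binding domain.
Binding domain of *himself₇*: the embedded TP, whose subject is Ahmad₅.
*Omar₁* c-commands the anaphor but is outside its binding domain → cannot satisfy Principle A.
*Rashid₂* c-commands the anaphor but is outside its binding domain → cannot satisfy Principle A.
*Hamid₃* c-commands the anaphor but is outside its binding domain → cannot satisfy Principle A.
*Kenji₄* c-commands the anaphor but is outside its binding domain → cannot satisfy Principle A.
*Ahmad₅* c-commands the anaphor within its binding domain → licit binder.
*Anton₆* c-commands the anaphor within its binding domain → licit binder.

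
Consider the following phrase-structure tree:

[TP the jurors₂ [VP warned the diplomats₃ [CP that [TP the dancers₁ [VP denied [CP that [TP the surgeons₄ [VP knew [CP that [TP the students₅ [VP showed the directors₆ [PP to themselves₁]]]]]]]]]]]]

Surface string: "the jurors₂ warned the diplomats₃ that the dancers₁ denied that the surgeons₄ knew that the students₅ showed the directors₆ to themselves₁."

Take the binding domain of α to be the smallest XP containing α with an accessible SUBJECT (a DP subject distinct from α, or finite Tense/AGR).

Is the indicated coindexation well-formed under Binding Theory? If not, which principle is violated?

The two coindexed NPs are *the dancers₁* and *themselves₁*.
*themselves₁* is an anaphor. Principle A requires it to be bound within its binding domain — the embedded TP, whose subject is the students₅.
Within that domain it is c-commanded by *the students₅*, *the directors₆*, none of which share its index.
*the dancers₁* does c-command the anaphor, but from outside its binding domain.
The anaphor is unbound in its domain → Principle A violation.

Principle A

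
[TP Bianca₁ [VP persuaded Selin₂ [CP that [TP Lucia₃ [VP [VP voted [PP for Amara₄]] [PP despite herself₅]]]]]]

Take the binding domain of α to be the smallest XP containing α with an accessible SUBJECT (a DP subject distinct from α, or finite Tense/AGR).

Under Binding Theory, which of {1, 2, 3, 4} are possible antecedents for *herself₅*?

*herself* is an anaphor, so Principle A applies: it must be bound in its binding domain.
Binding domain of *herself₅*: the embedded TP, whose subject is Lucia₃.
*Bianca₁* c-commands the anaphor but is outside its binding domain → cannot satisfy Principle A.
*Selin₂* c-commands the anaphor but is outside its binding domain → cannot satisfy Principle A.
*Lucia₃* c-commands the anaphor within its binding domain → licit binder.
*Amara₄* does not c-command the anaphor → cannot bind it.

{3}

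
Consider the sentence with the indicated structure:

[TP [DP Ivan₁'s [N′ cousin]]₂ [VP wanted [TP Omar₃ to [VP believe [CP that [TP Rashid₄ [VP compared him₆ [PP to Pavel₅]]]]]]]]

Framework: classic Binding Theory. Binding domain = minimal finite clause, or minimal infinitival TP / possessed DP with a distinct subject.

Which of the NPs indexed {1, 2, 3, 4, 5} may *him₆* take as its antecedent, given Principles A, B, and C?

*him* is a pronoun, so Principle B applies: it must be free in its binding domain.
Binding domain of *him₆*: the embedded TP, whose subject is Rashid₄.
*Ivan₁* and the pronoun do not c-command one another → neither Principle B nor Principle C is at stake; coindexation permitted.
*[Ivan₁'s cousin]₂* c-commands the pronoun but from outside its binding domain, and is not c-commanded by it → coindexation permitted.
*Omar₃* c-commands the pronoun but from outside its binding domain, and is not c-commanded by it → coindexation permitted.
*Rashid₄* c-commands the pronoun within its binding domain → coindexation would violate Principle B.
*Pavel₅*: the pronoun c-commands this R-expression → coindexation would violate Principle C on *Pavel₅*.

{1, 2, 3}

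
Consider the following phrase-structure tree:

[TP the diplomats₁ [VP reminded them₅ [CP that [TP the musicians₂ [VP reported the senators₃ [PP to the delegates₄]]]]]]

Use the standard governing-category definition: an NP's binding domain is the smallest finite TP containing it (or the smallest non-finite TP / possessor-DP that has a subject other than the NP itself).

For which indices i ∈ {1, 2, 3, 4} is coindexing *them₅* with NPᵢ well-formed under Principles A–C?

*them* is a pronoun, so Principle B applies: it must be free in its binding domain.
Binding domain of *them₅*: the matrix TP, whose subject is the diplomats₁.
*the diplomats₁* c-commands the pronoun within its binding domain → coindexation would violate Principle B.
*the musicians₂*: the pronoun c-commands this R-expression → coindexation would violate Principle C on *the musicians₂*.
*the senators₃*: the pronoun c-commands this R-expression → coindexation would violate Principle C on *the senators₃*.
*the delegates₄*: the pronoun c-commands this R-expression → coindexation would violate Principle C on *the delegates₄*.

none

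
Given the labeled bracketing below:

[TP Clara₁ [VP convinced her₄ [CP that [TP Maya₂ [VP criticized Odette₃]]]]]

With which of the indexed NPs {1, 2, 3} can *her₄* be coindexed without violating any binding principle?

none

*her* is a pronoun, so Principle B applies: it must be free in its binding domain.
Binding domain of *her₄*: the matrix TP, whose subject is Clara₁.
*Clara₁* c-commands the pronoun within its binding domain → coindexation would violate Principle B.
*Maya₂*: the pronoun c-commands this R-expression → coindexation would violate Principle C on *Maya₂*.
*Odette₃*: the pronoun c-commands this R-expression → coindexation would violate Principle C on *Odette₃*.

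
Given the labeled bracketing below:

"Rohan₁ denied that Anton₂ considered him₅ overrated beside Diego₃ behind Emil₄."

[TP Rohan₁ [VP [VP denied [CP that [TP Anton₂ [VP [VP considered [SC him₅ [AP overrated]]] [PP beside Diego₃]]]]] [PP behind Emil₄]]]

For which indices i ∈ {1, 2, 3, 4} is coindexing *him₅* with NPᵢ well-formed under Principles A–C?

*him* is a pronoun, so Principle B applies: it must be free in its binding domain.
Binding domain of *him₅*: the embedded TP, whose subject is Anton₂.
*Rohan₁* c-commands the pronoun but from outside its binding domain, and is not c-commanded by it → coindexation permitted.
*Anton₂* c-commands the pronoun within its binding domain → coindexation would violate Principle B.
*Diego₃* and the pronoun do not c-command one another → neither Principle B nor Principle C is at stake; coindexation permitted.
*Emil₄* and the pronoun do not c-command one another → neither Principle B nor Principle C is at stake; coindexation permitted.

{1, 3, 4}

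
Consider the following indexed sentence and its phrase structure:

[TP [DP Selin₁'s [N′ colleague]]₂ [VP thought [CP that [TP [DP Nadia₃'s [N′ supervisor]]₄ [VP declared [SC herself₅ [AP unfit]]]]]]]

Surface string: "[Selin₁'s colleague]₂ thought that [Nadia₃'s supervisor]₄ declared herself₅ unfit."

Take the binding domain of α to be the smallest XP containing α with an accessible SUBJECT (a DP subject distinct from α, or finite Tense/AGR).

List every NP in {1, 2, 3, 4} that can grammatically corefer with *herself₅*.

{4}

*herself* is an anaphor, so Principle A applies: it must be bound in its binding domain.
Binding domain of *herself₅*: the embedded TP, whose subject is [Nadia₃'s supervisor]₄.
*Selin₁* does not c-command the anaphor → cannot bind it.
*[Selin₁'s colleague]₂* c-commands the anaphor but is outside its binding domain → cannot satisfy Principle A.
*Nadia₃* does not c-command the anaphor → cannot bind it.
*[Nadia₃'s supervisor]₄* c-commands the anaphor within its binding domain → licit binder.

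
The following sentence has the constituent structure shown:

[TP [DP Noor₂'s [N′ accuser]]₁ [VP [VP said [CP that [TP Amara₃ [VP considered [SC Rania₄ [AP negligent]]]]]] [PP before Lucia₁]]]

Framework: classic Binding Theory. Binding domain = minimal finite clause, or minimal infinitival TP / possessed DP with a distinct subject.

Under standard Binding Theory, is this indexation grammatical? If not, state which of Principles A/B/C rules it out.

Principle C

The two coindexed NPs are *[Noor₂'s accuser]₁* and *Lucia₁*.
*Lucia₁* is an R-expression. Principle C requires it to be free everywhere.
*[Noor₂'s accuser]₁* c-commands it and carries the same index.
The R-expression is bound → Principle C violation.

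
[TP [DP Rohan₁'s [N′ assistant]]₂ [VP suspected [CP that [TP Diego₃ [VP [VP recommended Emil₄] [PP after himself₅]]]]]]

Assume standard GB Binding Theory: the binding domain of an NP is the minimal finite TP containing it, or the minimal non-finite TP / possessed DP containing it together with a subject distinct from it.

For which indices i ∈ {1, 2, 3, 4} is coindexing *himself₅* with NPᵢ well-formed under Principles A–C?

{3}

*himself* is an anaphor, so Principle A applies: it must be bound in its binding domain.
Binding domain of *himself₅*: the embedded TP, whose subject is Diego₃.
*Rohan₁* does not c-command the anaphor → cannot bind it.
*[Rohan₁'s assistant]₂* c-commands the anaphor but is outside its binding domain → cannot satisfy Principle A.
*Diego₃* c-commands the anaphor within its binding domain → licit binder.
*Emil₄* does not c-command the anaphor → cannot bind it.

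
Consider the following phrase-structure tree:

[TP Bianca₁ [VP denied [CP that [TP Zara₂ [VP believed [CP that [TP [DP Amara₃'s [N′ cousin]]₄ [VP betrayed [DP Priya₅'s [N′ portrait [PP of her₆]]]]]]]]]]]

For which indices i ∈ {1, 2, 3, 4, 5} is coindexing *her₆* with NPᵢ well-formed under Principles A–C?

*her* is a pronoun, so Principle B applies: it must be free in its binding domain.
Binding domain of *her₆*: the possessed DP, whose subject is Priya₅.
*Bianca₁* c-commands the pronoun but from outside its binding domain, and is not c-commanded by it → coindexation permitted.
*Zara₂* c-commands the pronoun but from outside its binding domain, and is not c-commanded by it → coindexation permitted.
*Amara₃* and the pronoun do not c-command one another → neither Principle B nor Principle C is at stake; coindexation permitted.
*[Amara₃'s cousin]₄* c-commands the pronoun but from outside its binding domain, and is not c-commanded by it → coindexation permitted.
*Priya₅* c-commands the pronoun within its binding domain → coindexation would violate Principle B.

{1, 2, 3, 4}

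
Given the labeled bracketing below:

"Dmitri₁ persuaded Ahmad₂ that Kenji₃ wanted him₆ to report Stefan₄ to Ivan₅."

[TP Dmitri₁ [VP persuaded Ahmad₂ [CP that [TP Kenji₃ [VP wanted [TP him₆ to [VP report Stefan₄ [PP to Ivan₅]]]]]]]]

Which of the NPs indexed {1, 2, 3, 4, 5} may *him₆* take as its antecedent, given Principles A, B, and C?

{1, 2}

*him* is a pronoun, so Principle B applies: it must be free in its binding domain.
Binding domain of *him₆*: the embedded TP, whose subject is Kenji₃.
*Dmitri₁* c-commands the pronoun but from outside its binding domain, and is not c-commanded by it → coindexation permitted.
*Ahmad₂* c-commands the pronoun but from outside its binding domain, and is not c-commanded by it → coindexation permitted.
*Kenji₃* c-commands the pronoun within its binding domain → coindexation would violate Principle B.
*Stefan₄*: the pronoun c-commands this R-expression → coindexation would violate Principle C on *Stefan₄*.
*Ivan₅*: the pronoun c-commands this R-expression → coindexation would violate Principle C on *Ivan₅*.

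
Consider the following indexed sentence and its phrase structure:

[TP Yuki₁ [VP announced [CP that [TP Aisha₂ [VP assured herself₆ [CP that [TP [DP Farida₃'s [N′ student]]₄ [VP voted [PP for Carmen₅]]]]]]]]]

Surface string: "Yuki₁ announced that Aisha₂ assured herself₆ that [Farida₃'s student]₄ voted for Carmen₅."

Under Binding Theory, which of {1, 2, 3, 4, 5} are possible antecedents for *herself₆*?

{2}

*herself* is an anaphor, so Principle A applies: it must be bound in its binding domain.
Binding domain of *herself₆*: the embedded TP, whose subject is Aisha₂.
*Yuki₁* c-commands the anaphor but is outside its binding domain → cannot satisfy Principle A.
*Aisha₂* c-commands the anaphor within its binding domain → licit binder.
*Farida₃* does not c-command the anaphor → cannot bind it.
*[Farida₃'s student]₄* does not c-command the anaphor → cannot bind it.
*Carmen₅* does not c-command the anaphor → cannot bind it.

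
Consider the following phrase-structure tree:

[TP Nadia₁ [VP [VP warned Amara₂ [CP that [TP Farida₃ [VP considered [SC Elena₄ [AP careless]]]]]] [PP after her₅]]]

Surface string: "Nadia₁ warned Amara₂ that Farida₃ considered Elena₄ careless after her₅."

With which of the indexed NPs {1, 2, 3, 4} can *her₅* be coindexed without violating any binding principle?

*her* is a pronoun, so Principle B applies: it must be free in its binding domain.
Binding domain of *her₅*: the matrix TP, whose subject is Nadia₁.
*Nadia₁* c-commands the pronoun within its binding domain → coindexation would violate Principle B.
*Amara₂* and the pronoun do not c-command one another → neither Principle B nor Principle C is at stake; coindexation permitted.
*Farida₃* and the pronoun do not c-command one another → neither Principle B nor Principle C is at stake; coindexation permitted.
*Elena₄* and the pronoun do not c-command one another → neither Principle B nor Principle C is at stake; coindexation permitted.

{2, 3, 4}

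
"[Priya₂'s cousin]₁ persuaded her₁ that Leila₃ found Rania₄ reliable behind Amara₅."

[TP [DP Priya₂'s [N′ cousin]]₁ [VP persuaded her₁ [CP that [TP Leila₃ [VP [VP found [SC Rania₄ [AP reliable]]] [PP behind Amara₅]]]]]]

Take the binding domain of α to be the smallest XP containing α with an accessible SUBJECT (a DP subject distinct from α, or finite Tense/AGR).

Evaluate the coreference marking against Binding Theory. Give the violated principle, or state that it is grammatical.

Principle B

The two coindexed NPs are *[Priya₂'s cousin]₁* and *her₁*.
*her₁* is a pronoun. Its binding domain is the matrix TP, whose subject is [Priya₂'s cousin]₁.
*[Priya₂'s cousin]₁* c-commands it within that domain and carries the same index.
The pronoun is locally bound → Principle B violation.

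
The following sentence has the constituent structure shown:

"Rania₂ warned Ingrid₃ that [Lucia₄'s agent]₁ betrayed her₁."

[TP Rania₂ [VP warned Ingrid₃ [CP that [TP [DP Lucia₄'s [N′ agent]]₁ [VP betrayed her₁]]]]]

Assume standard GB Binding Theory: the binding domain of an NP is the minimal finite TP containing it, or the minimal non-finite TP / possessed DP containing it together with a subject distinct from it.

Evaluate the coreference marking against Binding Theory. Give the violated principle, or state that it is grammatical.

The two coindexed NPs are *[Lucia₄'s agent]₁* and *her₁*.
*her₁* is a pronoun. Its binding domain is the embedded TP, whose subject is [Lucia₄'s agent]₁.
*[Lucia₄'s agent]₁* c-commands it within that domain and carries the same index.
The pronoun is locally bound → Principle B violation.

Principle B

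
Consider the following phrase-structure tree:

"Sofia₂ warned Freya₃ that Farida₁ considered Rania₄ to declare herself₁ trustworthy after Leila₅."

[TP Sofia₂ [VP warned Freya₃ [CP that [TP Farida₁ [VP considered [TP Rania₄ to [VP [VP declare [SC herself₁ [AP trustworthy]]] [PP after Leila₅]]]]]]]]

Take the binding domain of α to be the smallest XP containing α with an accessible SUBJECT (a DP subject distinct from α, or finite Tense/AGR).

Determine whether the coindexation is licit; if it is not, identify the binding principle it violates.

Principle A

The two coindexed NPs are *Farida₁* and *herself₁*.
*herself₁* is an anaphor. Principle A requires it to be bound within its binding domain — the embedded TP, whose subject is Rania₄.
Within that domain it is c-commanded by *Rania₄*, which does not share its index.
*Farida₁* does c-command the anaphor, but from outside its binding domain.
The anaphor is unbound in its domain → Principle A violation.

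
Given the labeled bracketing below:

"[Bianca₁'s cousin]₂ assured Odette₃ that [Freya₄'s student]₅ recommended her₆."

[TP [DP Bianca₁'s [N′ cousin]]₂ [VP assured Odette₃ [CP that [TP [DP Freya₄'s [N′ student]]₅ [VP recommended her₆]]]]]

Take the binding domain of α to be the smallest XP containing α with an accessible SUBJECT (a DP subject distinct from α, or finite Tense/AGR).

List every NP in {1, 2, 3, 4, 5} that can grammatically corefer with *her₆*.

*her* is a pronoun, so Principle B applies: it must be free in its binding domain.
Binding domain of *her₆*: the embedded TP, whose subject is [Freya₄'s student]₅.
*Bianca₁* and the pronoun do not c-command one another → neither Principle B nor Principle C is at stake; coindexation permitted.
*[Bianca₁'s cousin]₂* c-commands the pronoun but from outside its binding domain, and is not c-commanded by it → coindexation permitted.
*Odette₃* c-commands the pronoun but from outside its binding domain, and is not c-commanded by it → coindexation permitted.
*Freya₄* and the pronoun do not c-command one another → neither Principle B nor Principle C is at stake; coindexation permitted.
*[Freya₄'s student]₅* c-commands the pronoun within its binding domain → coindexation would violate Principle B.

{1, 2, 3, 4}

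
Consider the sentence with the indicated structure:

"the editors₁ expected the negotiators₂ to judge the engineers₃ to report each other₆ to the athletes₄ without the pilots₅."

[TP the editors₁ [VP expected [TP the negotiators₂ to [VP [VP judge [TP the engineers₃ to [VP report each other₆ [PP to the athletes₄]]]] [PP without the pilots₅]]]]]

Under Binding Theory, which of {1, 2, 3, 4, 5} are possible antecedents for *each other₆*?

{3}

*each other* is an anaphor, so Principle A applies: it must be bound in its binding domain.
Binding domain of *each other₆*: the embedded TP, whose subject is the engineers₃.
*the editors₁* c-commands the anaphor but is outside its binding domain → cannot satisfy Principle A.
*the negotiators₂* c-commands the anaphor but is outside its binding domain → cannot satisfy Principle A.
*the engineers₃* c-commands the anaphor within its binding domain → licit binder.
*the athletes₄* does not c-command the anaphor → cannot bind it.
*the pilots₅* does not c-command the anaphor → cannot bind it.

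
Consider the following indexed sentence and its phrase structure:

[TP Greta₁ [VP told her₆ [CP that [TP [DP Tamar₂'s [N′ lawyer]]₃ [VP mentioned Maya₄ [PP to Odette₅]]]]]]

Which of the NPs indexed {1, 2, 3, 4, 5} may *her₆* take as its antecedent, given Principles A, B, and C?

none

*her* is a pronoun, so Principle B applies: it must be free in its binding domain.
Binding domain of *her₆*: the matrix TP, whose subject is Greta₁.
*Greta₁* c-commands the pronoun within its binding domain → coindexation would violate Principle B.
*Tamar₂*: the pronoun c-commands this R-expression → coindexation would violate Principle C on *Tamar₂*.
*[Tamar₂'s lawyer]₃*: the pronoun c-commands this R-expression → coindexation would violate Principle C on *[Tamar₂'s lawyer]₃*.
*Maya₄*: the pronoun c-commands this R-expression → coindexation would violate Principle C on *Maya₄*.
*Odette₅*: the pronoun c-commands this R-expression → coindexation would violate Principle C on *Odette₅*.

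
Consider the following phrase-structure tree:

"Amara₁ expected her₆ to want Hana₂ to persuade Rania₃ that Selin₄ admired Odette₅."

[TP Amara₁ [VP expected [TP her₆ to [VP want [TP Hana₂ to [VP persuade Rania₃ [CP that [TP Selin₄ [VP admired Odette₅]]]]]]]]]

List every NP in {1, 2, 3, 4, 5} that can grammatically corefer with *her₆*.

*her* is a pronoun, so Principle B applies: it must be free in its binding domain.
Binding domain of *her₆*: the matrix TP, whose subject is Amara₁.
*Amara₁* c-commands the pronoun within its binding domain → coindexation would violate Principle B.
*Hana₂*: the pronoun c-commands this R-expression → coindexation would violate Principle C on *Hana₂*.
*Rania₃*: the pronoun c-commands this R-expression → coindexation would violate Principle C on *Rania₃*.
*Selin₄*: the pronoun c-commands this R-expression → coindexation would violate Principle C on *Selin₄*.
*Odette₅*: the pronoun c-commands this R-expression → coindexation would violate Principle C on *Odette₅*.

none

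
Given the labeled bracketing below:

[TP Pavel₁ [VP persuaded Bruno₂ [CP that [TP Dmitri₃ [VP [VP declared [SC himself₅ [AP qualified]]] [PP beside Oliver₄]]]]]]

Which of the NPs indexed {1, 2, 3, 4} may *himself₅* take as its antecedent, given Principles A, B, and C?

*himself* is an anaphor, so Principle A applies: it must be bound in its binding domain.
Binding domain of *himself₅*: the embedded TP, whose subject is Dmitri₃.
*Pavel₁* c-commands the anaphor but is outside its binding domain → cannot satisfy Principle A.
*Bruno₂* c-commands the anaphor but is outside its binding domain → cannot satisfy Principle A.
*Dmitri₃* c-commands the anaphor within its binding domain → licit binder.
*Oliver₄* does not c-command the anaphor → cannot bind it.

{3}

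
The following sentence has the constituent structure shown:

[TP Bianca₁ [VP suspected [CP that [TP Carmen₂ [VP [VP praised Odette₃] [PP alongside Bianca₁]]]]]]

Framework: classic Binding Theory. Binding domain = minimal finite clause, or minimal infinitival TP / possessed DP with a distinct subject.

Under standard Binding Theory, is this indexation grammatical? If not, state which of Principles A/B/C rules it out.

The two coindexed NPs are *Bianca₁* (the lower occurrence) and *Bianca₁* (the higher occurrence).
*Bianca₁* (the lower occurrence) is an R-expression. Principle C requires it to be free everywhere.
*Bianca₁* (the higher occurrence) c-commands it and carries the same index.
The R-expression is bound → Principle C violation.

Principle C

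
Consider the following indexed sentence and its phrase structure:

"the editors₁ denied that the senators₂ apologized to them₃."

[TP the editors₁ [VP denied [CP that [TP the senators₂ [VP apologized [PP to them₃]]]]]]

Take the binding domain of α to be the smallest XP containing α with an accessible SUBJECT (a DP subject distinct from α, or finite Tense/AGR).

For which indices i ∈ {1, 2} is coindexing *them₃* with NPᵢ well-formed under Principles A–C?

*them* is a pronoun, so Principle B applies: it must be free in its binding domain.
Binding domain of *them₃*: the embedded TP, whose subject is the senators₂.
*the editors₁* c-commands the pronoun but from outside its binding domain, and is not c-commanded by it → coindexation permitted.
*the senators₂* c-commands the pronoun within its binding domain → coindexation would violate Principle B.

{1}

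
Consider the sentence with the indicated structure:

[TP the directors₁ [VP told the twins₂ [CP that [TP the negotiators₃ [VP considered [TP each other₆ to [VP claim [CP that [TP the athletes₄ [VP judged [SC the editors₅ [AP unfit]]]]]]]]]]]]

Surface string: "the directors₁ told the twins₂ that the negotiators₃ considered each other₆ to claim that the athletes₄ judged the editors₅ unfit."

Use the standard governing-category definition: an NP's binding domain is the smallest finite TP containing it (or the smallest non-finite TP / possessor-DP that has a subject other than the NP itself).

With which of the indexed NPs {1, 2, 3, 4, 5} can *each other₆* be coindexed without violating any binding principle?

{3}

*each other* is an anaphor, so Principle A applies: it must be bound in its binding domain.
Binding domain of *each other₆*: the embedded TP, whose subject is the negotiators₃.
*the directors₁* c-commands the anaphor but is outside its binding domain → cannot satisfy Principle A.
*the twins₂* c-commands the anaphor but is outside its binding domain → cannot satisfy Principle A.
*the negotiators₃* c-commands the anaphor within its binding domain → licit binder.
*the athletes₄* does not c-command the anaphor → cannot bind it.
*the editors₅* does not c-command the anaphor → cannot bind it.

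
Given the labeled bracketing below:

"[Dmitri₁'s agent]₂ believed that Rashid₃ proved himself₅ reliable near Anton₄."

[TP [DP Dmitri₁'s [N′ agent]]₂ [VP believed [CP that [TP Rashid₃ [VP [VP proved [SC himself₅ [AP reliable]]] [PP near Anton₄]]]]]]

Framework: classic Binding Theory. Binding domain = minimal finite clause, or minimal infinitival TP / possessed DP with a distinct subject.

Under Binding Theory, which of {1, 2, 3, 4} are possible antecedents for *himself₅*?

{3}

*himself* is an anaphor, so Principle A applies: it must be bound in its binding domain.
Binding domain of *himself₅*: the embedded TP, whose subject is Rashid₃.
*Dmitri₁* does not c-command the anaphor → cannot bind it.
*[Dmitri₁'s agent]₂* c-commands the anaphor but is outside its binding domain → cannot satisfy Principle A.
*Rashid₃* c-commands the anaphor within its binding domain → licit binder.
*Anton₄* does not c-command the anaphor → cannot bind it.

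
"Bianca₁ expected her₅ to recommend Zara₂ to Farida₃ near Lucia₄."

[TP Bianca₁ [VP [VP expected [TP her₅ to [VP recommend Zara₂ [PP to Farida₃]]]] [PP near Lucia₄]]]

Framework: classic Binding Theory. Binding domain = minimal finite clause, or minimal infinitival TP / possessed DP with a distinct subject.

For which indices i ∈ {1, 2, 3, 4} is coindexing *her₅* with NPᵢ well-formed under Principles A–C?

*her* is a pronoun, so Principle B applies: it must be free in its binding domain.
Binding domain of *her₅*: the matrix TP, whose subject is Bianca₁.
*Bianca₁* c-commands the pronoun within its binding domain → coindexation would violate Principle B.
*Zara₂*: the pronoun c-commands this R-expression → coindexation would violate Principle C on *Zara₂*.
*Farida₃*: the pronoun c-commands this R-expression → coindexation would violate Principle C on *Farida₃*.
*Lucia₄* and the pronoun do not c-command one another → neither Principle B nor Principle C is at stake; coindexation permitted.

{4}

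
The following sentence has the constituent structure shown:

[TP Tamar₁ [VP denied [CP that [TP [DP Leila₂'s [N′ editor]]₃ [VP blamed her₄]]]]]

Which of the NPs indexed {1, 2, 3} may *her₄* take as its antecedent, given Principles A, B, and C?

{1, 2}

*her* is a pronoun, so Principle B applies: it must be free in its binding domain.
Binding domain of *her₄*: the embedded TP, whose subject is [Leila₂'s editor]₃.
*Tamar₁* c-commands the pronoun but from outside its binding domain, and is not c-commanded by it → coindexation permitted.
*Leila₂* and the pronoun do not c-command one another → neither Principle B nor Principle C is at stake; coindexation permitted.
*[Leila₂'s editor]₃* c-commands the pronoun within its binding domain → coindexation would violate Principle B.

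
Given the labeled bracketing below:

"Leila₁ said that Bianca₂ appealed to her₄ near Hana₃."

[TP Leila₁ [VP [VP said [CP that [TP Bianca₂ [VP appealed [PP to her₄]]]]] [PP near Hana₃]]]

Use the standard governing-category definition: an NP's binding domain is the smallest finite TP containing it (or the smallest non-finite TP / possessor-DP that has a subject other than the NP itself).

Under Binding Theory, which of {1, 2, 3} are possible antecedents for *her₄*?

{1, 3}

*her* is a pronoun, so Principle B applies: it must be free in its binding domain.
Binding domain of *her₄*: the embedded TP, whose subject is Bianca₂.
*Leila₁* c-commands the pronoun but from outside its binding domain, and is not c-commanded by it → coindexation permitted.
*Bianca₂* c-commands the pronoun within its binding domain → coindexation would violate Principle B.
*Hana₃* and the pronoun do not c-command one another → neither Principle B nor Principle C is at stake; coindexation permitted.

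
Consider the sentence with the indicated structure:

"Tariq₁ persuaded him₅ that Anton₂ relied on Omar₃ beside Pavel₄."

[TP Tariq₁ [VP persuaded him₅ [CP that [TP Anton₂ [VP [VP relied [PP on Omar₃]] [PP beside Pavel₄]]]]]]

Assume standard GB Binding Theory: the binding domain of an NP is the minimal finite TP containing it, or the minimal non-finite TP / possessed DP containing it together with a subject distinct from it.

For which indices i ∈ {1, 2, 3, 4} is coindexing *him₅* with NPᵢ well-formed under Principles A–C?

*him* is a pronoun, so Principle B applies: it must be free in its binding domain.
Binding domain of *him₅*: the matrix TP, whose subject is Tariq₁.
*Tariq₁* c-commands the pronoun within its binding domain → coindexation would violate Principle B.
*Anton₂*: the pronoun c-commands this R-expression → coindexation would violate Principle C on *Anton₂*.
*Omar₃*: the pronoun c-commands this R-expression → coindexation would violate Principle C on *Omar₃*.
*Pavel₄*: the pronoun c-commands this R-expression → coindexation would violate Principle C on *Pavel₄*.

none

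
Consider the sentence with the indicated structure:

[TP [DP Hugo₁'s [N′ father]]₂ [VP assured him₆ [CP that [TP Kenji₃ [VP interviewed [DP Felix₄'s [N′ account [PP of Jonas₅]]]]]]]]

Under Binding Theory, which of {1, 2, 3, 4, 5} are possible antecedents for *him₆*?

*him* is a pronoun, so Principle B applies: it must be free in its binding domain.
Binding domain of *him₆*: the matrix TP, whose subject is [Hugo₁'s father]₂.
*Hugo₁* and the pronoun do not c-command one another → neither Principle B nor Principle C is at stake; coindexation permitted.
*[Hugo₁'s father]₂* c-commands the pronoun within its binding domain → coindexation would violate Principle B.
*Kenji₃*: the pronoun c-commands this R-expression → coindexation would violate Principle C on *Kenji₃*.
*Felix₄*: the pronoun c-commands this R-expression → coindexation would violate Principle C on *Felix₄*.
*Jonas₅*: the pronoun c-commands this R-expression → coindexation would violate Principle C on *Jonas₅*.

{1}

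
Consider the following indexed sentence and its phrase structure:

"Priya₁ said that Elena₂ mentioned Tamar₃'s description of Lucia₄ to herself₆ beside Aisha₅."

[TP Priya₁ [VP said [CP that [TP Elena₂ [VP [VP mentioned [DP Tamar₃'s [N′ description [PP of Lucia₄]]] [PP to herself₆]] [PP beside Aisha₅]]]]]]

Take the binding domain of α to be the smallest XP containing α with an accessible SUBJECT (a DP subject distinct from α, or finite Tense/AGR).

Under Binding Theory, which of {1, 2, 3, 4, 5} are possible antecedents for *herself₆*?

{2}

*herself* is an anaphor, so Principle A applies: it must be bound in its binding domain.
Binding domain of *herself₆*: the embedded TP, whose subject is Elena₂.
*Priya₁* c-commands the anaphor but is outside its binding domain → cannot satisfy Principle A.
*Elena₂* c-commands the anaphor within its binding domain → licit binder.
*Tamar₃* does not c-command the anaphor → cannot bind it.
*Lucia₄* does not c-command the anaphor → cannot bind it.
*Aisha₅* does not c-command the anaphor → cannot bind it.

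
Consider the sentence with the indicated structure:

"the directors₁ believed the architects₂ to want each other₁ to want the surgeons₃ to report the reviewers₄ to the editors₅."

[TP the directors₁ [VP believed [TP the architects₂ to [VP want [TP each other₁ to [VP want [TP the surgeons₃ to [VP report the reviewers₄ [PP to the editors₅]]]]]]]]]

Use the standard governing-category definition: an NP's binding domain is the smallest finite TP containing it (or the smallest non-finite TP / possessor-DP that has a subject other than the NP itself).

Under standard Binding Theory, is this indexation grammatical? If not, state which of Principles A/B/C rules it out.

The two coindexed NPs are *the directors₁* and *each other₁*.
*each other₁* is an anaphor. Principle A requires it to be bound within its binding domain — the embedded TP, whose subject is the architects₂.
Within that domain it is c-commanded by *the architects₂*, which does not share its index.
*the directors₁* does c-command the anaphor, but from outside its binding domain.
The anaphor is unbound in its domain → Principle A violation.

Principle A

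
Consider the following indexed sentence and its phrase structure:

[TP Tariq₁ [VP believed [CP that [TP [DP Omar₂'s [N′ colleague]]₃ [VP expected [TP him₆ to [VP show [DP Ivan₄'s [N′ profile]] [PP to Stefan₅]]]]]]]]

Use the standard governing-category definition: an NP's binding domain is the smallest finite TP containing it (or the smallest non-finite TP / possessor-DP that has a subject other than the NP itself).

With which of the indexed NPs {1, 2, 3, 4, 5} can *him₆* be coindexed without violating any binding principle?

*him* is a pronoun, so Principle B applies: it must be free in its binding domain.
Binding domain of *him₆*: the embedded TP, whose subject is [Omar₂'s colleague]₃.
*Tariq₁* c-commands the pronoun but from outside its binding domain, and is not c-commanded by it → coindexation permitted.
*Omar₂* and the pronoun do not c-command one another → neither Principle B nor Principle C is at stake; coindexation permitted.
*[Omar₂'s colleague]₃* c-commands the pronoun within its binding domain → coindexation would violate Principle B.
*Ivan₄*: the pronoun c-commands this R-expression → coindexation would violate Principle C on *Ivan₄*.
*Stefan₅*: the pronoun c-commands this R-expression → coindexation would violate Principle C on *Stefan₅*.

{1, 2}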